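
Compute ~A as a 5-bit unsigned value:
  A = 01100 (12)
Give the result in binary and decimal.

Flip each bit (0->1, 1->0):
  01100
  10011

Answer: 10011 (19)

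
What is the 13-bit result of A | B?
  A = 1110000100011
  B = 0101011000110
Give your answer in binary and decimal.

Apply | to each column (1 where either bit is 1):
  1110000100011
| 0101011000110
---------------
  1111011100111

Answer: 1111011100111 (7911)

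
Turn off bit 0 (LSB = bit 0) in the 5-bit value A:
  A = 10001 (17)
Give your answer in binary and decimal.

Mask = ~(1 << 0) = 11110
Bit 0 of A is 1, so AND-ing with the mask clears it to 0.
  10001
& 11110
-------
  10000

Answer: 10000 (16)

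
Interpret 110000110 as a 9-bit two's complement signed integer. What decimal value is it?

MSB is 1, so the value is negative. Find the magnitude:
1. Invert bits:  001111001
2. Add 1:        001111010  = 122
3. Apply sign:   -122

Answer: -122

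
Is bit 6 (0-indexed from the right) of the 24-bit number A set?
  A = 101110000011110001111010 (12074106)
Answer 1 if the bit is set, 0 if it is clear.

Bit 6 is the 7th from the right.
  101110000011110001111010
                   ^
That bit is 1.

Answer: 1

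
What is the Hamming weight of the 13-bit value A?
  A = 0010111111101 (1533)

0010111111101
1-bits at positions (from bit 0 = LSB): 0, 2, 3, 4, 5, 6, 7, 8, 10
Count = 9

Answer: 9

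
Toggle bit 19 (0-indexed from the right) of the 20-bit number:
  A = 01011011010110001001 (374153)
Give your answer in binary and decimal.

Mask = 1 << 19 = 10000000000000000000
Bit 19 of A is 0; XOR with the mask flips it to 1.
  01011011010110001001
^ 10000000000000000000
----------------------
  11011011010110001001

Answer: 11011011010110001001 (898441)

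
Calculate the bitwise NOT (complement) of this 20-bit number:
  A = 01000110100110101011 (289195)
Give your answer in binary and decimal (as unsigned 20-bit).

Flip each bit (0->1, 1->0):
  01000110100110101011
  10111001011001010100

Answer: 10111001011001010100 (759380)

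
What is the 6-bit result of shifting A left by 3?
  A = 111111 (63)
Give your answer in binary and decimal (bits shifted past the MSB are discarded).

Shift left by 3: drop the top 3 bit(s), append 3 zero(s) on the right.
  111111  ->  discard [111], keep [111], append 000
= 111000

Answer: 111000 (56)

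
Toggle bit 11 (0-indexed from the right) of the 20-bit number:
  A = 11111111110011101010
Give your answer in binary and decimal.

Mask = 1 << 11 = 00000000100000000000
Bit 11 of A is 1; XOR with the mask flips it to 0.
  11111111110011101010
^ 00000000100000000000
----------------------
  11111111010011101010

Answer: 11111111010011101010 (1045738)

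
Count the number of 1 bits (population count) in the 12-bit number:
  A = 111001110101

111001110101
1-bits at positions (from bit 0 = LSB): 0, 2, 4, 5, 6, 9, 10, 11
Count = 8

Answer: 8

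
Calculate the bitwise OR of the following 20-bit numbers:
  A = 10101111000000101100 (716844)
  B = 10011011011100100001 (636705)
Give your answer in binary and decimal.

Apply | to each column (1 where either bit is 1):
  10101111000000101100
| 10011011011100100001
----------------------
  10111111011100101101

Answer: 10111111011100101101 (784173)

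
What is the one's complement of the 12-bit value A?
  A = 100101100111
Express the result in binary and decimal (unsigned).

Flip each bit (0->1, 1->0):
  100101100111
  011010011000

Answer: 011010011000 (1688)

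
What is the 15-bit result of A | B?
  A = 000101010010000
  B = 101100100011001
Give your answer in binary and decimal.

Apply | to each column (1 where either bit is 1):
  000101010010000
| 101100100011001
-----------------
  101101110011001

Answer: 101101110011001 (23449)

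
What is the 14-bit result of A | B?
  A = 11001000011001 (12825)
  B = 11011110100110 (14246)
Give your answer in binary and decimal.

Apply | to each column (1 where either bit is 1):
  11001000011001
| 11011110100110
----------------
  11011110111111

Answer: 11011110111111 (14271)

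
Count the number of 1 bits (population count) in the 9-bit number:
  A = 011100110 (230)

011100110
1-bits at positions (from bit 0 = LSB): 1, 2, 5, 6, 7
Count = 5

Answer: 5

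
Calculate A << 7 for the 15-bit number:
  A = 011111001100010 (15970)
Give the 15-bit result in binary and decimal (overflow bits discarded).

Shift left by 7: drop the top 7 bit(s), append 7 zero(s) on the right.
  011111001100010  ->  discard [0111110], keep [01100010], append 0000000
= 011000100000000

Answer: 011000100000000 (12544)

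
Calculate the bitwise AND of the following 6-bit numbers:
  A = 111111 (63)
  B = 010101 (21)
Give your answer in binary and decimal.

Apply & to each column (1 only where both bits are 1):
  111111
& 010101
--------
  010101

Answer: 010101 (21)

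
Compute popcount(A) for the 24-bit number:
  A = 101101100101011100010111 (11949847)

101101100101011100010111
1-bits at positions (from bit 0 = LSB): 0, 1, 2, 4, 8, 9, 10, 12, 14, 17, 18, 20, 21, 23
Count = 14

Answer: 14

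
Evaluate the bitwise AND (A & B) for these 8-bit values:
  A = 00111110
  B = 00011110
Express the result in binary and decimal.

Apply & to each column (1 only where both bits are 1):
  00111110
& 00011110
----------
  00011110

Answer: 00011110 (30)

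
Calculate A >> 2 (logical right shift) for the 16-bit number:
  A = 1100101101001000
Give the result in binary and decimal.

Logical shift right by 2: drop the bottom 2 bit(s), prepend 2 zero(s) on the left.
  1100101101001000  ->  keep [11001011010010], discard [00], prepend 00
= 0011001011010010

Answer: 0011001011010010 (13010)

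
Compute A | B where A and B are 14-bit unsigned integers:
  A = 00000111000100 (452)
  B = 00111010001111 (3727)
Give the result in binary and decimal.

Apply | to each column (1 where either bit is 1):
  00000111000100
| 00111010001111
----------------
  00111111001111

Answer: 00111111001111 (4047)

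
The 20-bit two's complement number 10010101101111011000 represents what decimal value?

MSB is 1, so the value is negative. Find the magnitude:
1. Invert bits:  01101010010000100111
2. Add 1:        01101010010000101000  = 435240
3. Apply sign:   -435240

Answer: -435240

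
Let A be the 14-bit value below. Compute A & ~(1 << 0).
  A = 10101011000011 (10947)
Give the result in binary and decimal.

Mask = ~(1 << 0) = 11111111111110
Bit 0 of A is 1, so AND-ing with the mask clears it to 0.
  10101011000011
& 11111111111110
----------------
  10101011000010

Answer: 10101011000010 (10946)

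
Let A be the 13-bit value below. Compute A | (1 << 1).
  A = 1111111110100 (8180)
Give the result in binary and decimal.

Mask = 1 << 1 = 0000000000010
Bit 1 of A is 0, so OR-ing with the mask flips it to 1.
  1111111110100
| 0000000000010
---------------
  1111111110110

Answer: 1111111110110 (8182)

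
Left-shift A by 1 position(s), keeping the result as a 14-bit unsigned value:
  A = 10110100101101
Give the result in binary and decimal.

Shift left by 1: drop the top 1 bit(s), append 1 zero(s) on the right.
  10110100101101  ->  discard [1], keep [0110100101101], append 0
= 01101001011010

Answer: 01101001011010 (6746)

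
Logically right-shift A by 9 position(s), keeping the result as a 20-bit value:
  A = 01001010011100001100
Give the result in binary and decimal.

Logical shift right by 9: drop the bottom 9 bit(s), prepend 9 zero(s) on the left.
  01001010011100001100  ->  keep [01001010011], discard [100001100], prepend 000000000
= 00000000001001010011

Answer: 00000000001001010011 (595)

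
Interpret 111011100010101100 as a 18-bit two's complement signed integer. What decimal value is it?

MSB is 1, so the value is negative. Find the magnitude:
1. Invert bits:  000100011101010011
2. Add 1:        000100011101010100  = 18260
3. Apply sign:   -18260

Answer: -18260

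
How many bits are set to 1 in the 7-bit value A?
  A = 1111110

1111110
1-bits at positions (from bit 0 = LSB): 1, 2, 3, 4, 5, 6
Count = 6

Answer: 6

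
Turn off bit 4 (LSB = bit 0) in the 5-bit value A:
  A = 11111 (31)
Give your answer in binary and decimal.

Mask = ~(1 << 4) = 01111
Bit 4 of A is 1, so AND-ing with the mask clears it to 0.
  11111
& 01111
-------
  01111

Answer: 01111 (15)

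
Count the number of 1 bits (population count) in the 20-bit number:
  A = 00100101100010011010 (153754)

00100101100010011010
1-bits at positions (from bit 0 = LSB): 1, 3, 4, 7, 11, 12, 14, 17
Count = 8

Answer: 8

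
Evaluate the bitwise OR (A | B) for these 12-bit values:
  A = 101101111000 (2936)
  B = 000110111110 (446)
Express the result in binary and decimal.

Apply | to each column (1 where either bit is 1):
  101101111000
| 000110111110
--------------
  101111111110

Answer: 101111111110 (3070)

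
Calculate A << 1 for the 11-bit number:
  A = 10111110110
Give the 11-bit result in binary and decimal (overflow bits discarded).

Shift left by 1: drop the top 1 bit(s), append 1 zero(s) on the right.
  10111110110  ->  discard [1], keep [0111110110], append 0
= 01111101100

Answer: 01111101100 (1004)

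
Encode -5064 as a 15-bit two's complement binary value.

1. Binary of +5064:  001001111001000
2. Invert bits:     110110000110111
3. Add 1:           110110000111000

Answer: 110110000111000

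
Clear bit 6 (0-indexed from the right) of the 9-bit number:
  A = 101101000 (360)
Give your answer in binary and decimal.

Mask = ~(1 << 6) = 110111111
Bit 6 of A is 1, so AND-ing with the mask clears it to 0.
  101101000
& 110111111
-----------
  100101000

Answer: 100101000 (296)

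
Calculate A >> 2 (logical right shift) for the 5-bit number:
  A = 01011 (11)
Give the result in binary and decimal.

Logical shift right by 2: drop the bottom 2 bit(s), prepend 2 zero(s) on the left.
  01011  ->  keep [010], discard [11], prepend 00
= 00010

Answer: 00010 (2)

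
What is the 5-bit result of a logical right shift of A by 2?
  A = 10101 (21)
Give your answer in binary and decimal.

Logical shift right by 2: drop the bottom 2 bit(s), prepend 2 zero(s) on the left.
  10101  ->  keep [101], discard [01], prepend 00
= 00101

Answer: 00101 (5)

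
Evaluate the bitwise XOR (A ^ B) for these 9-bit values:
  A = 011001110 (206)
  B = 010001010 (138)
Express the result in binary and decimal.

Apply ^ to each column (1 where bits differ):
  011001110
^ 010001010
-----------
  001000100

Answer: 001000100 (68)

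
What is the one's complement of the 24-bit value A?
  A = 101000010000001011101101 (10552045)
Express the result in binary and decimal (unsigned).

Flip each bit (0->1, 1->0):
  101000010000001011101101
  010111101111110100010010

Answer: 010111101111110100010010 (6225170)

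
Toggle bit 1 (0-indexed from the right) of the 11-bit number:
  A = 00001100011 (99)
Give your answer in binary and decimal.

Mask = 1 << 1 = 00000000010
Bit 1 of A is 1; XOR with the mask flips it to 0.
  00001100011
^ 00000000010
-------------
  00001100001

Answer: 00001100001 (97)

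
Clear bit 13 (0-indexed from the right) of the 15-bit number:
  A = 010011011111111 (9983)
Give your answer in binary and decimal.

Mask = ~(1 << 13) = 101111111111111
Bit 13 of A is 1, so AND-ing with the mask clears it to 0.
  010011011111111
& 101111111111111
-----------------
  000011011111111

Answer: 000011011111111 (1791)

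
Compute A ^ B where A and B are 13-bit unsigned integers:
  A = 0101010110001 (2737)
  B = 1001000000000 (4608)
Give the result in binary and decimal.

Apply ^ to each column (1 where bits differ):
  0101010110001
^ 1001000000000
---------------
  1100010110001

Answer: 1100010110001 (6321)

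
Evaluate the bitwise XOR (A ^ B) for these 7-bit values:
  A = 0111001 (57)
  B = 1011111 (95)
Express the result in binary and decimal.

Apply ^ to each column (1 where bits differ):
  0111001
^ 1011111
---------
  1100110

Answer: 1100110 (102)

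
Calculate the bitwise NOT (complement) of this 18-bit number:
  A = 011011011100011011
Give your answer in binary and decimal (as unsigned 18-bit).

Flip each bit (0->1, 1->0):
  011011011100011011
  100100100011100100

Answer: 100100100011100100 (149732)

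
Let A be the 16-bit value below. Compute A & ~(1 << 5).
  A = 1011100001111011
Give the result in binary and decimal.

Mask = ~(1 << 5) = 1111111111011111
Bit 5 of A is 1, so AND-ing with the mask clears it to 0.
  1011100001111011
& 1111111111011111
------------------
  1011100001011011

Answer: 1011100001011011 (47195)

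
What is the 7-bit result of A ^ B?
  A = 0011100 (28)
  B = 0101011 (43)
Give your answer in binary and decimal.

Apply ^ to each column (1 where bits differ):
  0011100
^ 0101011
---------
  0110111

Answer: 0110111 (55)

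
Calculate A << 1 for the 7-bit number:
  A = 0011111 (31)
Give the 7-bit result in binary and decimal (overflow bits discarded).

Shift left by 1: drop the top 1 bit(s), append 1 zero(s) on the right.
  0011111  ->  discard [0], keep [011111], append 0
= 0111110

Answer: 0111110 (62)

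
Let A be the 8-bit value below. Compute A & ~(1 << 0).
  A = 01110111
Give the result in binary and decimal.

Mask = ~(1 << 0) = 11111110
Bit 0 of A is 1, so AND-ing with the mask clears it to 0.
  01110111
& 11111110
----------
  01110110

Answer: 01110110 (118)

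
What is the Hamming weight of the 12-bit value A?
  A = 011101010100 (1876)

011101010100
1-bits at positions (from bit 0 = LSB): 2, 4, 6, 8, 9, 10
Count = 6

Answer: 6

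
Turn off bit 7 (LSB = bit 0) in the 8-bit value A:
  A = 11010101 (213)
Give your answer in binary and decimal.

Mask = ~(1 << 7) = 01111111
Bit 7 of A is 1, so AND-ing with the mask clears it to 0.
  11010101
& 01111111
----------
  01010101

Answer: 01010101 (85)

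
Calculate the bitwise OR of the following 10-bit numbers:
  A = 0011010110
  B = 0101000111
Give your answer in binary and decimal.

Apply | to each column (1 where either bit is 1):
  0011010110
| 0101000111
------------
  0111010111

Answer: 0111010111 (471)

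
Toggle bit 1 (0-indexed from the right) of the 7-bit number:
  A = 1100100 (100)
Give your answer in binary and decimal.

Mask = 1 << 1 = 0000010
Bit 1 of A is 0; XOR with the mask flips it to 1.
  1100100
^ 0000010
---------
  1100110

Answer: 1100110 (102)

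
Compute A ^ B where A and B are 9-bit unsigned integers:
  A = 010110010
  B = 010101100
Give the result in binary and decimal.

Apply ^ to each column (1 where bits differ):
  010110010
^ 010101100
-----------
  000011110

Answer: 000011110 (30)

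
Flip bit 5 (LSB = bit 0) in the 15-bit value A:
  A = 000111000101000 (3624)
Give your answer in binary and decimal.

Mask = 1 << 5 = 000000000100000
Bit 5 of A is 1; XOR with the mask flips it to 0.
  000111000101000
^ 000000000100000
-----------------
  000111000001000

Answer: 000111000001000 (3592)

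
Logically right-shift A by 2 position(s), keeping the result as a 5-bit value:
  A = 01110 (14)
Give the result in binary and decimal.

Logical shift right by 2: drop the bottom 2 bit(s), prepend 2 zero(s) on the left.
  01110  ->  keep [011], discard [10], prepend 00
= 00011

Answer: 00011 (3)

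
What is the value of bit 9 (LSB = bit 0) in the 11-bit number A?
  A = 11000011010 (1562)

Bit 9 is the 10th from the right.
  11000011010
   ^
That bit is 1.

Answer: 1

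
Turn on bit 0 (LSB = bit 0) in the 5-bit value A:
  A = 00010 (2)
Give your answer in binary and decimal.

Mask = 1 << 0 = 00001
Bit 0 of A is 0, so OR-ing with the mask flips it to 1.
  00010
| 00001
-------
  00011

Answer: 00011 (3)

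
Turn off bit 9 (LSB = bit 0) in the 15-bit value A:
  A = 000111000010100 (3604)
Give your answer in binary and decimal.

Mask = ~(1 << 9) = 111110111111111
Bit 9 of A is 1, so AND-ing with the mask clears it to 0.
  000111000010100
& 111110111111111
-----------------
  000110000010100

Answer: 000110000010100 (3092)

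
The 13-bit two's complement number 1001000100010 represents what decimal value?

MSB is 1, so the value is negative. Find the magnitude:
1. Invert bits:  0110111011101
2. Add 1:        0110111011110  = 3550
3. Apply sign:   -3550

Answer: -3550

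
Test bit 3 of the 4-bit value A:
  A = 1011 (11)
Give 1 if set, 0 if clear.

Bit 3 is the 4th from the right.
  1011
  ^
That bit is 1.

Answer: 1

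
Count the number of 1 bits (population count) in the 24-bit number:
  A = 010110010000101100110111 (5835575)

010110010000101100110111
1-bits at positions (from bit 0 = LSB): 0, 1, 2, 4, 5, 8, 9, 11, 16, 19, 20, 22
Count = 12

Answer: 12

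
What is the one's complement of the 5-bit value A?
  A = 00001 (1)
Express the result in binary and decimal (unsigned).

Flip each bit (0->1, 1->0):
  00001
  11110

Answer: 11110 (30)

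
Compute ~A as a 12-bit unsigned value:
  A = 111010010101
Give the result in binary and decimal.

Flip each bit (0->1, 1->0):
  111010010101
  000101101010

Answer: 000101101010 (362)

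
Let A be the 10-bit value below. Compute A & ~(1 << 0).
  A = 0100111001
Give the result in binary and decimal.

Mask = ~(1 << 0) = 1111111110
Bit 0 of A is 1, so AND-ing with the mask clears it to 0.
  0100111001
& 1111111110
------------
  0100111000

Answer: 0100111000 (312)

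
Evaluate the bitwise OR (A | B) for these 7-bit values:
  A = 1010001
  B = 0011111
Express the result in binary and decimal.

Apply | to each column (1 where either bit is 1):
  1010001
| 0011111
---------
  1011111

Answer: 1011111 (95)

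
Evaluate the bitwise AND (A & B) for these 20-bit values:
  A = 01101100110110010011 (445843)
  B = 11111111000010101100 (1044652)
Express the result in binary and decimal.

Apply & to each column (1 only where both bits are 1):
  01101100110110010011
& 11111111000010101100
----------------------
  01101100000010000000

Answer: 01101100000010000000 (442496)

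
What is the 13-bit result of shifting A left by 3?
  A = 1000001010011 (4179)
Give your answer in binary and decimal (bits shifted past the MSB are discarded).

Shift left by 3: drop the top 3 bit(s), append 3 zero(s) on the right.
  1000001010011  ->  discard [100], keep [0001010011], append 000
= 0001010011000

Answer: 0001010011000 (664)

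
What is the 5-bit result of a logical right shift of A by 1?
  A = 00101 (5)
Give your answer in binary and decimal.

Logical shift right by 1: drop the bottom 1 bit(s), prepend 1 zero(s) on the left.
  00101  ->  keep [0010], discard [1], prepend 0
= 00010

Answer: 00010 (2)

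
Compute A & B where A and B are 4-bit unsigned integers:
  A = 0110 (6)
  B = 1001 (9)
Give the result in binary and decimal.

Apply & to each column (1 only where both bits are 1):
  0110
& 1001
------
  0000

Answer: 0000 (0)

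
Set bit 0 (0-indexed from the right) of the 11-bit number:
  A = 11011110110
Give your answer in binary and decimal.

Mask = 1 << 0 = 00000000001
Bit 0 of A is 0, so OR-ing with the mask flips it to 1.
  11011110110
| 00000000001
-------------
  11011110111

Answer: 11011110111 (1783)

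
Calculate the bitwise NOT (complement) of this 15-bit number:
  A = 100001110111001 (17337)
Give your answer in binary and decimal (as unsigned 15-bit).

Flip each bit (0->1, 1->0):
  100001110111001
  011110001000110

Answer: 011110001000110 (15430)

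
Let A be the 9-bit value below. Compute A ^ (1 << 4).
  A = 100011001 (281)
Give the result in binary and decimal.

Mask = 1 << 4 = 000010000
Bit 4 of A is 1; XOR with the mask flips it to 0.
  100011001
^ 000010000
-----------
  100001001

Answer: 100001001 (265)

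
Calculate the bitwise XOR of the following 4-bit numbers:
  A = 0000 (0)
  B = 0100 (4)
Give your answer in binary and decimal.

Apply ^ to each column (1 where bits differ):
  0000
^ 0100
------
  0100

Answer: 0100 (4)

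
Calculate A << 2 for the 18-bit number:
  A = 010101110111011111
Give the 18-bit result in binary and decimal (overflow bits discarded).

Shift left by 2: drop the top 2 bit(s), append 2 zero(s) on the right.
  010101110111011111  ->  discard [01], keep [0101110111011111], append 00
= 010111011101111100

Answer: 010111011101111100 (96124)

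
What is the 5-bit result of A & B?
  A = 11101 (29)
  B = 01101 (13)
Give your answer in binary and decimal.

Apply & to each column (1 only where both bits are 1):
  11101
& 01101
-------
  01101

Answer: 01101 (13)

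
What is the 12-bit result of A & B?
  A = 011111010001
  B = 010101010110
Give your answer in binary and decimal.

Apply & to each column (1 only where both bits are 1):
  011111010001
& 010101010110
--------------
  010101010000

Answer: 010101010000 (1360)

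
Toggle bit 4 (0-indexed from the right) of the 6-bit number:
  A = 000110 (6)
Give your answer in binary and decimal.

Mask = 1 << 4 = 010000
Bit 4 of A is 0; XOR with the mask flips it to 1.
  000110
^ 010000
--------
  010110

Answer: 010110 (22)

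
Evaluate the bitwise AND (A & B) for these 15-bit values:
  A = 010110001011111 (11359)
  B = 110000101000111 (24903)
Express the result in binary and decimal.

Apply & to each column (1 only where both bits are 1):
  010110001011111
& 110000101000111
-----------------
  010000001000111

Answer: 010000001000111 (8263)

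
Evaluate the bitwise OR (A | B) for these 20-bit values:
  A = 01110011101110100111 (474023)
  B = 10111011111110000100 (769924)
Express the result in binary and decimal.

Apply | to each column (1 where either bit is 1):
  01110011101110100111
| 10111011111110000100
----------------------
  11111011111110100111

Answer: 11111011111110100111 (1032103)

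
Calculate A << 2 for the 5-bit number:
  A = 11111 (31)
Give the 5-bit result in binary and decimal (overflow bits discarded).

Shift left by 2: drop the top 2 bit(s), append 2 zero(s) on the right.
  11111  ->  discard [11], keep [111], append 00
= 11100

Answer: 11100 (28)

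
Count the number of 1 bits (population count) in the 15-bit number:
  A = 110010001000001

110010001000001
1-bits at positions (from bit 0 = LSB): 0, 6, 10, 13, 14
Count = 5

Answer: 5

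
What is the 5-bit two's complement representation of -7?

1. Binary of +7:  00111
2. Invert bits:     11000
3. Add 1:           11001

Answer: 11001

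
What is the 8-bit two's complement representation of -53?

1. Binary of +53:  00110101
2. Invert bits:     11001010
3. Add 1:           11001011

Answer: 11001011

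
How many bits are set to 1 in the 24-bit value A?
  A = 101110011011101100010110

101110011011101100010110
1-bits at positions (from bit 0 = LSB): 1, 2, 4, 8, 9, 11, 12, 13, 15, 16, 19, 20, 21, 23
Count = 14

Answer: 14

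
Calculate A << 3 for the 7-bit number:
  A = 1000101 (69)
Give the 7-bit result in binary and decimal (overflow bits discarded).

Shift left by 3: drop the top 3 bit(s), append 3 zero(s) on the right.
  1000101  ->  discard [100], keep [0101], append 000
= 0101000

Answer: 0101000 (40)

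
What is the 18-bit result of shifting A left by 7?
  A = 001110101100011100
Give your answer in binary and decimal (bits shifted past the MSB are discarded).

Shift left by 7: drop the top 7 bit(s), append 7 zero(s) on the right.
  001110101100011100  ->  discard [0011101], keep [01100011100], append 0000000
= 011000111000000000

Answer: 011000111000000000 (101888)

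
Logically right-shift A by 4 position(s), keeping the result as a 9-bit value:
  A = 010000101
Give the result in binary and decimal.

Logical shift right by 4: drop the bottom 4 bit(s), prepend 4 zero(s) on the left.
  010000101  ->  keep [01000], discard [0101], prepend 0000
= 000001000

Answer: 000001000 (8)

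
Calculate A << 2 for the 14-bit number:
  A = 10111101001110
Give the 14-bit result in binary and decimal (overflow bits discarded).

Shift left by 2: drop the top 2 bit(s), append 2 zero(s) on the right.
  10111101001110  ->  discard [10], keep [111101001110], append 00
= 11110100111000

Answer: 11110100111000 (15672)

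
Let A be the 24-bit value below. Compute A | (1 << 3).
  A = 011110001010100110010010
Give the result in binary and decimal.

Mask = 1 << 3 = 000000000000000000001000
Bit 3 of A is 0, so OR-ing with the mask flips it to 1.
  011110001010100110010010
| 000000000000000000001000
--------------------------
  011110001010100110011010

Answer: 011110001010100110011010 (7907738)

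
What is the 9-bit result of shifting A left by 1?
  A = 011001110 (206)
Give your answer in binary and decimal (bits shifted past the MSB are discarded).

Shift left by 1: drop the top 1 bit(s), append 1 zero(s) on the right.
  011001110  ->  discard [0], keep [11001110], append 0
= 110011100

Answer: 110011100 (412)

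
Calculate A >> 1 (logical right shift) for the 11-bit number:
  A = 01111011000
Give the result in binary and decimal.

Logical shift right by 1: drop the bottom 1 bit(s), prepend 1 zero(s) on the left.
  01111011000  ->  keep [0111101100], discard [0], prepend 0
= 00111101100

Answer: 00111101100 (492)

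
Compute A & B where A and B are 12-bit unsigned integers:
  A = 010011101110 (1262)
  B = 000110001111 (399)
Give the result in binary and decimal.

Apply & to each column (1 only where both bits are 1):
  010011101110
& 000110001111
--------------
  000010001110

Answer: 000010001110 (142)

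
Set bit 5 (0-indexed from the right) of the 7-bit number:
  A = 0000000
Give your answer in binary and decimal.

Mask = 1 << 5 = 0100000
Bit 5 of A is 0, so OR-ing with the mask flips it to 1.
  0000000
| 0100000
---------
  0100000

Answer: 0100000 (32)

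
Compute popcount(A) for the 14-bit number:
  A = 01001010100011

01001010100011
1-bits at positions (from bit 0 = LSB): 0, 1, 5, 7, 9, 12
Count = 6

Answer: 6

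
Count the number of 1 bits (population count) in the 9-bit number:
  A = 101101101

101101101
1-bits at positions (from bit 0 = LSB): 0, 2, 3, 5, 6, 8
Count = 6

Answer: 6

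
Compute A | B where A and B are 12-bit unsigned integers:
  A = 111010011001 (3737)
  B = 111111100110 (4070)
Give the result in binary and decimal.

Apply | to each column (1 where either bit is 1):
  111010011001
| 111111100110
--------------
  111111111111

Answer: 111111111111 (4095)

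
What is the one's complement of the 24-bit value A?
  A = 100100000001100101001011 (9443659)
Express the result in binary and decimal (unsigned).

Flip each bit (0->1, 1->0):
  100100000001100101001011
  011011111110011010110100

Answer: 011011111110011010110100 (7333556)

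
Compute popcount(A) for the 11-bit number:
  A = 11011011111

11011011111
1-bits at positions (from bit 0 = LSB): 0, 1, 2, 3, 4, 6, 7, 9, 10
Count = 9

Answer: 9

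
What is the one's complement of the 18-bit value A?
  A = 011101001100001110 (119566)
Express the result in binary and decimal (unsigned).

Flip each bit (0->1, 1->0):
  011101001100001110
  100010110011110001

Answer: 100010110011110001 (142577)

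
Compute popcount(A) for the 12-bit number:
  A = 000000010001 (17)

000000010001
1-bits at positions (from bit 0 = LSB): 0, 4
Count = 2

Answer: 2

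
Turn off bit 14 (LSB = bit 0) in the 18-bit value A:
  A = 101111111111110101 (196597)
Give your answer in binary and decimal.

Mask = ~(1 << 14) = 111011111111111111
Bit 14 of A is 1, so AND-ing with the mask clears it to 0.
  101111111111110101
& 111011111111111111
--------------------
  101011111111110101

Answer: 101011111111110101 (180213)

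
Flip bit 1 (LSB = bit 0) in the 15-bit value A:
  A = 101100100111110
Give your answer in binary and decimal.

Mask = 1 << 1 = 000000000000010
Bit 1 of A is 1; XOR with the mask flips it to 0.
  101100100111110
^ 000000000000010
-----------------
  101100100111100

Answer: 101100100111100 (22844)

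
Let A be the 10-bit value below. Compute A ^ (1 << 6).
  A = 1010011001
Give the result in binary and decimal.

Mask = 1 << 6 = 0001000000
Bit 6 of A is 0; XOR with the mask flips it to 1.
  1010011001
^ 0001000000
------------
  1011011001

Answer: 1011011001 (729)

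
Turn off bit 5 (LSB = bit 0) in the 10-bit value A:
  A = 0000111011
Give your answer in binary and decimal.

Mask = ~(1 << 5) = 1111011111
Bit 5 of A is 1, so AND-ing with the mask clears it to 0.
  0000111011
& 1111011111
------------
  0000011011

Answer: 0000011011 (27)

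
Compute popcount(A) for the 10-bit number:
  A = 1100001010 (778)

1100001010
1-bits at positions (from bit 0 = LSB): 1, 3, 8, 9
Count = 4

Answer: 4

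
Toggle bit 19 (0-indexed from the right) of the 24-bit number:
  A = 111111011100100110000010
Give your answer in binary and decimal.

Mask = 1 << 19 = 000010000000000000000000
Bit 19 of A is 1; XOR with the mask flips it to 0.
  111111011100100110000010
^ 000010000000000000000000
--------------------------
  111101011100100110000010

Answer: 111101011100100110000010 (16107906)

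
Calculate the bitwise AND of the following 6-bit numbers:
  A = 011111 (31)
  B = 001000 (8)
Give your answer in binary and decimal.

Apply & to each column (1 only where both bits are 1):
  011111
& 001000
--------
  001000

Answer: 001000 (8)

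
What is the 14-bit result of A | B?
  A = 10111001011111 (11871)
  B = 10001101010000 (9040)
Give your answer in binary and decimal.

Apply | to each column (1 where either bit is 1):
  10111001011111
| 10001101010000
----------------
  10111101011111

Answer: 10111101011111 (12127)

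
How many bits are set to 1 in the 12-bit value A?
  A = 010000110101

010000110101
1-bits at positions (from bit 0 = LSB): 0, 2, 4, 5, 10
Count = 5

Answer: 5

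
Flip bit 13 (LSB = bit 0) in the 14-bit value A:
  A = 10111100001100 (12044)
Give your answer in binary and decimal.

Mask = 1 << 13 = 10000000000000
Bit 13 of A is 1; XOR with the mask flips it to 0.
  10111100001100
^ 10000000000000
----------------
  00111100001100

Answer: 00111100001100 (3852)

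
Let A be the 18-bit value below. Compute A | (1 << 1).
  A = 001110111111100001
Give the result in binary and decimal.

Mask = 1 << 1 = 000000000000000010
Bit 1 of A is 0, so OR-ing with the mask flips it to 1.
  001110111111100001
| 000000000000000010
--------------------
  001110111111100011

Answer: 001110111111100011 (61411)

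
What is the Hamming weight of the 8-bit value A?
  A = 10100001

10100001
1-bits at positions (from bit 0 = LSB): 0, 5, 7
Count = 3

Answer: 3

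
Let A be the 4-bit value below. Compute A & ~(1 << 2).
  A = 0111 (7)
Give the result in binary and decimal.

Mask = ~(1 << 2) = 1011
Bit 2 of A is 1, so AND-ing with the mask clears it to 0.
  0111
& 1011
------
  0011

Answer: 0011 (3)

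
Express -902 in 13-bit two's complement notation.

1. Binary of +902:  0001110000110
2. Invert bits:     1110001111001
3. Add 1:           1110001111010

Answer: 1110001111010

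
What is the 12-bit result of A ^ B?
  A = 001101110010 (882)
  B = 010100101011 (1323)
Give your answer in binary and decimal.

Apply ^ to each column (1 where bits differ):
  001101110010
^ 010100101011
--------------
  011001011001

Answer: 011001011001 (1625)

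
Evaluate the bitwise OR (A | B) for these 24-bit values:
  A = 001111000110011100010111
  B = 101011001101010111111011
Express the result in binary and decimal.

Apply | to each column (1 where either bit is 1):
  001111000110011100010111
| 101011001101010111111011
--------------------------
  101111001111011111111111

Answer: 101111001111011111111111 (12384255)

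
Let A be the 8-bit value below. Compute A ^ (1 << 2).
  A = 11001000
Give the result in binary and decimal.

Mask = 1 << 2 = 00000100
Bit 2 of A is 0; XOR with the mask flips it to 1.
  11001000
^ 00000100
----------
  11001100

Answer: 11001100 (204)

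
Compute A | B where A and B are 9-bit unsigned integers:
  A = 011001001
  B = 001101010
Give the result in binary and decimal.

Apply | to each column (1 where either bit is 1):
  011001001
| 001101010
-----------
  011101011

Answer: 011101011 (235)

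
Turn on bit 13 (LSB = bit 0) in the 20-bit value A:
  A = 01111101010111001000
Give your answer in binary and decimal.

Mask = 1 << 13 = 00000010000000000000
Bit 13 of A is 0, so OR-ing with the mask flips it to 1.
  01111101010111001000
| 00000010000000000000
----------------------
  01111111010111001000

Answer: 01111111010111001000 (521672)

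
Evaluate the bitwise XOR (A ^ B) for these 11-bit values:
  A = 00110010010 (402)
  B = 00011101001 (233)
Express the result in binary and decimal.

Apply ^ to each column (1 where bits differ):
  00110010010
^ 00011101001
-------------
  00101111011

Answer: 00101111011 (379)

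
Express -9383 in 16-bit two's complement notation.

1. Binary of +9383:  0010010010100111
2. Invert bits:     1101101101011000
3. Add 1:           1101101101011001

Answer: 1101101101011001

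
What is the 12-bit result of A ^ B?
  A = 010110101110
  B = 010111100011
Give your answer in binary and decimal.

Apply ^ to each column (1 where bits differ):
  010110101110
^ 010111100011
--------------
  000001001101

Answer: 000001001101 (77)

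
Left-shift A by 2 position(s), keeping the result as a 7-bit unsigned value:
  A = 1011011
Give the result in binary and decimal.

Shift left by 2: drop the top 2 bit(s), append 2 zero(s) on the right.
  1011011  ->  discard [10], keep [11011], append 00
= 1101100

Answer: 1101100 (108)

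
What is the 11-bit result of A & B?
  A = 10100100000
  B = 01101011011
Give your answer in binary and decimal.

Apply & to each column (1 only where both bits are 1):
  10100100000
& 01101011011
-------------
  00100000000

Answer: 00100000000 (256)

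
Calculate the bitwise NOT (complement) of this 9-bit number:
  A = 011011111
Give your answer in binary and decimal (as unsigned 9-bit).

Flip each bit (0->1, 1->0):
  011011111
  100100000

Answer: 100100000 (288)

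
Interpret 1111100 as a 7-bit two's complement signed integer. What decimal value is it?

MSB is 1, so the value is negative. Find the magnitude:
1. Invert bits:  0000011
2. Add 1:        0000100  = 4
3. Apply sign:   -4

Answer: -4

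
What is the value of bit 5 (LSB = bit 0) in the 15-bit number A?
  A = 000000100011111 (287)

Bit 5 is the 6th from the right.
  000000100011111
           ^
That bit is 0.

Answer: 0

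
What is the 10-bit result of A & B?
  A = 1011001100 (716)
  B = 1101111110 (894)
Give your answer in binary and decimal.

Apply & to each column (1 only where both bits are 1):
  1011001100
& 1101111110
------------
  1001001100

Answer: 1001001100 (588)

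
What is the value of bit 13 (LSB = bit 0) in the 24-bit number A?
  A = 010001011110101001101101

Bit 13 is the 14th from the right.
  010001011110101001101101
            ^
That bit is 1.

Answer: 1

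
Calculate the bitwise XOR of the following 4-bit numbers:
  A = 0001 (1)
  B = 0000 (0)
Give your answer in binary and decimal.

Apply ^ to each column (1 where bits differ):
  0001
^ 0000
------
  0001

Answer: 0001 (1)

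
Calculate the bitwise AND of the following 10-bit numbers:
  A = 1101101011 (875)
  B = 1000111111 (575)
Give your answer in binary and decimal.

Apply & to each column (1 only where both bits are 1):
  1101101011
& 1000111111
------------
  1000101011

Answer: 1000101011 (555)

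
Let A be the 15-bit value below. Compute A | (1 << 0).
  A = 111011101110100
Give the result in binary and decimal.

Mask = 1 << 0 = 000000000000001
Bit 0 of A is 0, so OR-ing with the mask flips it to 1.
  111011101110100
| 000000000000001
-----------------
  111011101110101

Answer: 111011101110101 (30581)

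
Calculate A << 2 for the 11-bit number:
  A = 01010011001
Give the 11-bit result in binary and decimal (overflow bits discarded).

Shift left by 2: drop the top 2 bit(s), append 2 zero(s) on the right.
  01010011001  ->  discard [01], keep [010011001], append 00
= 01001100100

Answer: 01001100100 (612)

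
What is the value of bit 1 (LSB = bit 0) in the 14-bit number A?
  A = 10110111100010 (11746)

Bit 1 is the 2nd from the right.
  10110111100010
              ^
That bit is 1.

Answer: 1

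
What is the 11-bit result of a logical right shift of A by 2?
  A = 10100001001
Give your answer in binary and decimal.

Logical shift right by 2: drop the bottom 2 bit(s), prepend 2 zero(s) on the left.
  10100001001  ->  keep [101000010], discard [01], prepend 00
= 00101000010

Answer: 00101000010 (322)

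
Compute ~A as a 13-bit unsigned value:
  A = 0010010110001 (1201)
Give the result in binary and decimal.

Flip each bit (0->1, 1->0):
  0010010110001
  1101101001110

Answer: 1101101001110 (6990)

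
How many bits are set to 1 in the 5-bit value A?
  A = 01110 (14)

01110
1-bits at positions (from bit 0 = LSB): 1, 2, 3
Count = 3

Answer: 3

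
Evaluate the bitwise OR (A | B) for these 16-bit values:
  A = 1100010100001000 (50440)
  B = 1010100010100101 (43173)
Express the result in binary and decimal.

Apply | to each column (1 where either bit is 1):
  1100010100001000
| 1010100010100101
------------------
  1110110110101101

Answer: 1110110110101101 (60845)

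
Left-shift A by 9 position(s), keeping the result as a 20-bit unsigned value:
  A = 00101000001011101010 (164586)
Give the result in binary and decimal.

Shift left by 9: drop the top 9 bit(s), append 9 zero(s) on the right.
  00101000001011101010  ->  discard [001010000], keep [01011101010], append 000000000
= 01011101010000000000

Answer: 01011101010000000000 (381952)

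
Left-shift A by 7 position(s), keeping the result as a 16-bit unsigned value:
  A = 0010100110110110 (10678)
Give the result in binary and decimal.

Shift left by 7: drop the top 7 bit(s), append 7 zero(s) on the right.
  0010100110110110  ->  discard [0010100], keep [110110110], append 0000000
= 1101101100000000

Answer: 1101101100000000 (56064)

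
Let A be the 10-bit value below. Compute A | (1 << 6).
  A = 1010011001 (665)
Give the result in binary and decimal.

Mask = 1 << 6 = 0001000000
Bit 6 of A is 0, so OR-ing with the mask flips it to 1.
  1010011001
| 0001000000
------------
  1011011001

Answer: 1011011001 (729)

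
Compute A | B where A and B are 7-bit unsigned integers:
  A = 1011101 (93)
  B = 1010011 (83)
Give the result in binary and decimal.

Apply | to each column (1 where either bit is 1):
  1011101
| 1010011
---------
  1011111

Answer: 1011111 (95)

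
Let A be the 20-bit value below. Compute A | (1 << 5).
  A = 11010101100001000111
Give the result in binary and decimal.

Mask = 1 << 5 = 00000000000000100000
Bit 5 of A is 0, so OR-ing with the mask flips it to 1.
  11010101100001000111
| 00000000000000100000
----------------------
  11010101100001100111

Answer: 11010101100001100111 (874599)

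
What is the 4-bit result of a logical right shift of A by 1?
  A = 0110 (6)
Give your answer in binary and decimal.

Logical shift right by 1: drop the bottom 1 bit(s), prepend 1 zero(s) on the left.
  0110  ->  keep [011], discard [0], prepend 0
= 0011

Answer: 0011 (3)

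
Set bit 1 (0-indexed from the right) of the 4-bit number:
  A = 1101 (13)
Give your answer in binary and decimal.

Mask = 1 << 1 = 0010
Bit 1 of A is 0, so OR-ing with the mask flips it to 1.
  1101
| 0010
------
  1111

Answer: 1111 (15)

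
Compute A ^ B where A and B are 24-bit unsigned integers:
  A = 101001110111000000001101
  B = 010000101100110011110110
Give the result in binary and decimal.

Apply ^ to each column (1 where bits differ):
  101001110111000000001101
^ 010000101100110011110110
--------------------------
  111001011011110011111011

Answer: 111001011011110011111011 (15056123)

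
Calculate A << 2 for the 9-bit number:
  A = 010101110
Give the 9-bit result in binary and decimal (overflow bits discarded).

Shift left by 2: drop the top 2 bit(s), append 2 zero(s) on the right.
  010101110  ->  discard [01], keep [0101110], append 00
= 010111000

Answer: 010111000 (184)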